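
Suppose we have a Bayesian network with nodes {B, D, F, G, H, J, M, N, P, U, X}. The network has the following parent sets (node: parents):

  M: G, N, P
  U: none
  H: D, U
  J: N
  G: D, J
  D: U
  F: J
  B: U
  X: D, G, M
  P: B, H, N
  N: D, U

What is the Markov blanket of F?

{J}

The Markov blanket of a node is its parents, its children, and the other parents of its children.
F's parents: J.
F's children: none.
F has no children, so there are no co-parents.
Taking the union gives {J}.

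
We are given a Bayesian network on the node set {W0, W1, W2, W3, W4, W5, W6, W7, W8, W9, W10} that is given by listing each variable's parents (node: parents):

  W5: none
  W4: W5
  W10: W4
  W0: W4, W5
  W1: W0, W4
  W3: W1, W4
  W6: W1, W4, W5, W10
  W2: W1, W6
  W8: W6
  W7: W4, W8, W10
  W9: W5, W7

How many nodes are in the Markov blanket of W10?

6

A node's Markov blanket = Pa ∪ Ch ∪ (parents of Ch other than the node itself).
Children of W10: W6, W7.
Pa(W10) = {W4}.
Other parents of W10's children:
  W6: W1, W4, W5
  W7: W4, W8
MB(W10) = {W1, W4, W5, W6, W7, W8}, which has 6 nodes.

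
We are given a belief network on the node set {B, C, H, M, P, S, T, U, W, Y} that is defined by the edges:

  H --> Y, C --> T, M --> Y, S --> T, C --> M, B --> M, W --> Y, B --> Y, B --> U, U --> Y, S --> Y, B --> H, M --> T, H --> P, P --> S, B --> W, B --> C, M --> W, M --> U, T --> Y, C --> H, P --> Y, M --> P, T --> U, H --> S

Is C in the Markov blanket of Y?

Y's parents: B, H, M, P, S, T, U, W.
Y's children: none.
Y has no children, so there are no co-parents.
MB(Y) = {B, H, M, P, S, T, U, W}; C is not in this set.

No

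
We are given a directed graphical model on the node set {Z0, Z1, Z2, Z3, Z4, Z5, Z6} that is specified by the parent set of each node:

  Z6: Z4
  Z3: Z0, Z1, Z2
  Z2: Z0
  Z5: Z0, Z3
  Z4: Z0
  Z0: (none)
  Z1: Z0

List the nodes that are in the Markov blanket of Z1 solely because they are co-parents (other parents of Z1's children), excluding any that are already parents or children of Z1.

{Z2}

Children of Z1: Z3.
  Z3 also has parents Z0, Z2.
Excluding nodes already adjacent to Z1 (Z0, Z3), the co-parent-only contribution is {Z2}.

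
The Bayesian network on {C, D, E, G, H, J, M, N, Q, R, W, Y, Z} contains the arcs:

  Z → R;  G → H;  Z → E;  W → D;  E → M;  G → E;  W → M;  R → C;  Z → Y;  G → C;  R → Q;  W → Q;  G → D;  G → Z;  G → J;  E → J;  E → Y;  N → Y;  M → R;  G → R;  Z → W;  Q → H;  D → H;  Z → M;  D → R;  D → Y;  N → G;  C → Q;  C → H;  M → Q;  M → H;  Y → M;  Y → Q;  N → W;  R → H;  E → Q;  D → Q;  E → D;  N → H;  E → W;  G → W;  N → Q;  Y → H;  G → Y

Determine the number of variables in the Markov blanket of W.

10

Recall MB(v) = parents ∪ children ∪ spouses, where spouses are the other parents of v's children.
W's parents: E, G, N, Z.
W has children D, M, Q.
Co-parents of W (other parents of its children):
  D: E, G
  M: E, Y, Z
  Q: C, D, E, M, N, R, Y
MB(W) = {C, D, E, G, M, N, Q, R, Y, Z}, which has 10 nodes.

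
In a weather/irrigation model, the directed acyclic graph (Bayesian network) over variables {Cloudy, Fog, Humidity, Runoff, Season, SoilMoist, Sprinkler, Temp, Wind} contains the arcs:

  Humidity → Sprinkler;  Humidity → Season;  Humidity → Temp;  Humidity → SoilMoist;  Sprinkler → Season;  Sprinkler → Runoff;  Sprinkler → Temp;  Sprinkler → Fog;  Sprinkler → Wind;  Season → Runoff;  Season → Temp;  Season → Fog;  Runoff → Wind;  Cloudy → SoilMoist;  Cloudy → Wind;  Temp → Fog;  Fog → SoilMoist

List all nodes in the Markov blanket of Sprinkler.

{Cloudy, Fog, Humidity, Runoff, Season, Temp, Wind}

A node's Markov blanket = Pa ∪ Ch ∪ (parents of Ch other than the node itself).
Sprinkler's children: Fog, Runoff, Season, Temp, Wind.
Parents of Sprinkler: Humidity.
Other parents of Sprinkler's children:
  Season: Humidity
  Runoff: Season
  Temp: Humidity, Season
  Fog: Season, Temp
  Wind: Cloudy, Runoff
Union: {Humidity} ∪ {Fog, Runoff, Season, Temp, Wind} ∪ {Cloudy, Humidity, Runoff, Season, Temp} = {Cloudy, Fog, Humidity, Runoff, Season, Temp, Wind}.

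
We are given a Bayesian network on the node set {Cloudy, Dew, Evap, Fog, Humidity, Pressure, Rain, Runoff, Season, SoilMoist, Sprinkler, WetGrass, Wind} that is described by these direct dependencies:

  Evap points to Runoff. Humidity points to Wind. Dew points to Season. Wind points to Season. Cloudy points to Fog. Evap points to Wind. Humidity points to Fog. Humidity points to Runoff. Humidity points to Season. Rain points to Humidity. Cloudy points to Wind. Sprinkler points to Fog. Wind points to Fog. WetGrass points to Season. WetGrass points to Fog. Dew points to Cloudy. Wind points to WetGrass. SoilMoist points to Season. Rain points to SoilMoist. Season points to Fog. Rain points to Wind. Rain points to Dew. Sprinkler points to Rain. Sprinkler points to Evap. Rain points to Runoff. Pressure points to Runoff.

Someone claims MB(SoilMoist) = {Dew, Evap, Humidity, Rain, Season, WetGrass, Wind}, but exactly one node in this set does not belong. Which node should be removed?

By definition, MB(SoilMoist) is built from SoilMoist's parents, SoilMoist's children, and the co-parents of SoilMoist.
Pa(SoilMoist) = {Rain}.
Ch(SoilMoist) = {Season}.
Co-parents of SoilMoist (other parents of its children):
  Season's other parents are Dew, Humidity, WetGrass, Wind.
MB(SoilMoist) = {Dew, Humidity, Rain, Season, WetGrass, Wind}.
Evap is neither a parent, child, nor co-parent of SoilMoist, so it does not belong.

Evap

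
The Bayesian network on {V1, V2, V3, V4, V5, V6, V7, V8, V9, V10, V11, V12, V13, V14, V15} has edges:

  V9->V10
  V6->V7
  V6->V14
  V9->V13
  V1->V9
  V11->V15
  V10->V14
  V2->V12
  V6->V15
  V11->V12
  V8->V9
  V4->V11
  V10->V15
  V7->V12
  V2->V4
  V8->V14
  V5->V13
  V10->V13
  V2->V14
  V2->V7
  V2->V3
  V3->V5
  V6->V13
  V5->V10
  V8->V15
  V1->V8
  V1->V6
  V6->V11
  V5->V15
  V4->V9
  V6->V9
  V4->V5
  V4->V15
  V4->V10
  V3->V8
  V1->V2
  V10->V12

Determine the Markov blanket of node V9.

V9 has parents V1, V4, V6, V8.
V9's children: V10, V13.
Other parents of V9's children:
  parents(V10) \ {V9} = {V4, V5}.
  V13's other parents are V5, V6, V10.
So the Markov blanket of V9 is {V1, V4, V5, V6, V8, V10, V13}.

{V1, V4, V5, V6, V8, V10, V13}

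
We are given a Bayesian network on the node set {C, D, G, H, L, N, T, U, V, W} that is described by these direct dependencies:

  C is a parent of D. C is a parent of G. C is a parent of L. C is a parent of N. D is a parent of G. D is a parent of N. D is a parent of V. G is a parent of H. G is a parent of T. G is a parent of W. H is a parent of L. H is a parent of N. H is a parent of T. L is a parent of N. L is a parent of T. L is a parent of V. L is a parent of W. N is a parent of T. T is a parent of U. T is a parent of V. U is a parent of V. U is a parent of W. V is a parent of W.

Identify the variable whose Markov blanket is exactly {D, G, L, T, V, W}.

The target node must have every member of {D, G, L, T, V, W} as a parent, child, or co-parent, and no others.
Parents of U: T; children: V, W; co-parents: D, G, L, T, V.
These exactly cover the given set, so the node is U.

U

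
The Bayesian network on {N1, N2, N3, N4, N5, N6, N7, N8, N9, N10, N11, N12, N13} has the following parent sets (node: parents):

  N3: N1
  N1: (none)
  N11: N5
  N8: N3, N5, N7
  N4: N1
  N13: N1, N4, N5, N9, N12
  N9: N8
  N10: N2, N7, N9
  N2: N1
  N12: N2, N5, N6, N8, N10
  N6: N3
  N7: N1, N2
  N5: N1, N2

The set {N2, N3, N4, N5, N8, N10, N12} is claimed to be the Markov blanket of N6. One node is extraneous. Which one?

N4

A node's Markov blanket = Pa ∪ Ch ∪ (parents of Ch other than the node itself).
Children of N6: N12.
Parents of N6: N3.
Parents of each child, excluding N6:
  parents(N12) \ {N6} = {N2, N5, N8, N10}.
MB(N6) = {N2, N3, N5, N8, N10, N12}.
N4 is neither a parent, child, nor co-parent of N6, so it does not belong.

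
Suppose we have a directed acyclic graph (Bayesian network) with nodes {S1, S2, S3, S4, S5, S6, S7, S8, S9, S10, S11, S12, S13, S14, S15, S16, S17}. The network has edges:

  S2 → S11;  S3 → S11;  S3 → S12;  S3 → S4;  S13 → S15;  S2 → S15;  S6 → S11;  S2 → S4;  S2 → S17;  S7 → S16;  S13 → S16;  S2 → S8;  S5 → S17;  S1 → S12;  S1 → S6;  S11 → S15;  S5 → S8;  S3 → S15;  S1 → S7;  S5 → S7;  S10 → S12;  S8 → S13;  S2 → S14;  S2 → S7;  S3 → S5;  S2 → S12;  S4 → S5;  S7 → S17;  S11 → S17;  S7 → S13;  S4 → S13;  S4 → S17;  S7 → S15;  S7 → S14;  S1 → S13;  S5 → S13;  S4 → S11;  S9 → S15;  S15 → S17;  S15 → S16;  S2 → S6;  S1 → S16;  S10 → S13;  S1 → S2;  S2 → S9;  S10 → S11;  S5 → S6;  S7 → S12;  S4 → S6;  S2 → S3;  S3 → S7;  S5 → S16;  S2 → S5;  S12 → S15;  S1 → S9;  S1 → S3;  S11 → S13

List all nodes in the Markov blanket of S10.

{S1, S2, S3, S4, S5, S6, S7, S8, S11, S12, S13}

By definition, MB(S10) is built from S10's parents, S10's children, and the co-parents of S10.
S10 has no parents.
Children of S10: S11, S12, S13.
Parents of each child, excluding S10:
  S11: S2, S3, S4, S6
  S12: S1, S2, S3, S7
  S13: S1, S4, S5, S7, S8, S11
So the Markov blanket of S10 is {S1, S2, S3, S4, S5, S6, S7, S8, S11, S12, S13}.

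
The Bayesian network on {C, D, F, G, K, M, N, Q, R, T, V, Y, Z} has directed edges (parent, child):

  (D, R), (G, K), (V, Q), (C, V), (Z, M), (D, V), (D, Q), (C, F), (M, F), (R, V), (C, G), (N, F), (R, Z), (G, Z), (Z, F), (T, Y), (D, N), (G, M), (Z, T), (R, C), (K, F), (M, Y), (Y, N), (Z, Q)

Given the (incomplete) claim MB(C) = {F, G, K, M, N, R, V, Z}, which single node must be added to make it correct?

D

A node's Markov blanket = Pa ∪ Ch ∪ (parents of Ch other than the node itself).
C has parent R.
Ch(C) = {F, G, V}.
For each child, the remaining parents (spouses of C):
  V also has parents D, R.
  G: no additional parents.
  parents(F) \ {C} = {K, M, N, Z}.
MB(C) = {D, F, G, K, M, N, R, V, Z}.
Comparing with the claimed set, D is missing.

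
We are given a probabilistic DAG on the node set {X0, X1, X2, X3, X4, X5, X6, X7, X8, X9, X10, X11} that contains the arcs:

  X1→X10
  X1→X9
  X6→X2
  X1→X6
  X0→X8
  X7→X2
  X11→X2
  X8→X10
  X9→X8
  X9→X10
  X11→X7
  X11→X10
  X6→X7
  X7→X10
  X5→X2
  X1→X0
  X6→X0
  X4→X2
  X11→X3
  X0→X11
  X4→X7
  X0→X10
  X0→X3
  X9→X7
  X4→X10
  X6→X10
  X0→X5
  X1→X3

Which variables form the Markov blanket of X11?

{X0, X1, X2, X3, X4, X5, X6, X7, X8, X9, X10}

By definition, MB(X11) is built from X11's parents, X11's children, and the co-parents of X11.
X11 has children X2, X3, X7, X10.
X11's parents: X0.
Co-parents of X11 (other parents of its children):
  parents(X3) \ {X11} = {X0, X1}.
  parents(X7) \ {X11} = {X4, X6, X9}.
  parents(X2) \ {X11} = {X4, X5, X6, X7}.
  X10 also has parents X0, X1, X4, X6, X7, X8, X9.
MB(X11) = {X0, X1, X2, X3, X4, X5, X6, X7, X8, X9, X10}.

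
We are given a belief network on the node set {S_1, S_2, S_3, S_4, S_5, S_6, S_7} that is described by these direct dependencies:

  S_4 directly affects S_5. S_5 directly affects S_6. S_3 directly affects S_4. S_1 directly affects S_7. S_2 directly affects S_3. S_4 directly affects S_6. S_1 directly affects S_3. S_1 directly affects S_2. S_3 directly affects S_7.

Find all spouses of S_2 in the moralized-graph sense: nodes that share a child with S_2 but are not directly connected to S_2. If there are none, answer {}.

{}

Children of S_2: S_3.
  S_3: S_1
Excluding nodes already adjacent to S_2 (S_1, S_3), the co-parent-only contribution is {}.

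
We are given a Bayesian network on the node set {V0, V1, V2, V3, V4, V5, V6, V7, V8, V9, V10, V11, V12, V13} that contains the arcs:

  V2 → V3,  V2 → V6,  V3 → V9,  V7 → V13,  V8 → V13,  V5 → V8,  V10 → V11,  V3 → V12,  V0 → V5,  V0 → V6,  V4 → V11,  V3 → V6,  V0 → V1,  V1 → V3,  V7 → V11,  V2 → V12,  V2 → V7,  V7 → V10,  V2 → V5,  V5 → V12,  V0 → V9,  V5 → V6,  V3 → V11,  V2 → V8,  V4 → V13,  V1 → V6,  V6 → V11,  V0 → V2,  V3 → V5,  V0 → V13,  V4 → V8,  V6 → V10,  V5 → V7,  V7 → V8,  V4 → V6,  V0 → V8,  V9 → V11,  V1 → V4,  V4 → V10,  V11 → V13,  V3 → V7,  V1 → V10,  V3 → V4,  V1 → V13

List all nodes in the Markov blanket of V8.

The Markov blanket of a node is its parents, its children, and the other parents of its children.
Pa(V8) = {V0, V2, V4, V5, V7}.
Ch(V8) = {V13}.
For each child, the remaining parents (spouses of V8):
  V13: V0, V1, V4, V7, V11
MB(V8) = {V0, V1, V2, V4, V5, V7, V11, V13}.

{V0, V1, V2, V4, V5, V7, V11, V13}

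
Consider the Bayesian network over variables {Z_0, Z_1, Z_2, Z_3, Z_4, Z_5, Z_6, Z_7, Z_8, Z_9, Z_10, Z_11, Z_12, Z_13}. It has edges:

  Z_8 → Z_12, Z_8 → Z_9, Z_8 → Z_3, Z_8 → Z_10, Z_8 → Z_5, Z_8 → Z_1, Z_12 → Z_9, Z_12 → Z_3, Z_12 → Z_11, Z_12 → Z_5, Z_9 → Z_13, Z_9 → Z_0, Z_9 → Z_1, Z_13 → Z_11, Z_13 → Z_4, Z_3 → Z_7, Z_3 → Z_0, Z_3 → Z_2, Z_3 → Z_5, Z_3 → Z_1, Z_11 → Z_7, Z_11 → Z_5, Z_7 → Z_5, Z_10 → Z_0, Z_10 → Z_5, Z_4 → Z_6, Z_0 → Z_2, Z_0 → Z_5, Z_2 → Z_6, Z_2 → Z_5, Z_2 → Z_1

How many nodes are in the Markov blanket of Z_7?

Recall MB(v) = parents ∪ children ∪ spouses, where spouses are the other parents of v's children.
Z_7's parents: Z_3, Z_11.
Z_7 has child Z_5.
For each child, the remaining parents (spouses of Z_7):
  parents(Z_5) \ {Z_7} = {Z_0, Z_2, Z_3, Z_8, Z_10, Z_11, Z_12}.
MB(Z_7) = {Z_0, Z_2, Z_3, Z_5, Z_8, Z_10, Z_11, Z_12}, which has 8 nodes.

8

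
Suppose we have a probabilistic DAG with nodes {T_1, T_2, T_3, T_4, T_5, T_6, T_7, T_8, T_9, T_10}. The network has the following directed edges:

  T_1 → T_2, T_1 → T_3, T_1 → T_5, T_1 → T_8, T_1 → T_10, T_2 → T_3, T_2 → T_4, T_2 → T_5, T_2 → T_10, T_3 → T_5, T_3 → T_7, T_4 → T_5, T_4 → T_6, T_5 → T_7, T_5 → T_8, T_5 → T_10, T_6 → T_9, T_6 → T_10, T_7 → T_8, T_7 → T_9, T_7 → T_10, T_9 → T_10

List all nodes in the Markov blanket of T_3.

T_3's parents: T_1, T_2.
Children of T_3: T_5, T_7.
Co-parents of T_3 (other parents of its children):
  T_5: T_1, T_2, T_4
  T_7: T_5
Taking the union gives {T_1, T_2, T_4, T_5, T_7}.

{T_1, T_2, T_4, T_5, T_7}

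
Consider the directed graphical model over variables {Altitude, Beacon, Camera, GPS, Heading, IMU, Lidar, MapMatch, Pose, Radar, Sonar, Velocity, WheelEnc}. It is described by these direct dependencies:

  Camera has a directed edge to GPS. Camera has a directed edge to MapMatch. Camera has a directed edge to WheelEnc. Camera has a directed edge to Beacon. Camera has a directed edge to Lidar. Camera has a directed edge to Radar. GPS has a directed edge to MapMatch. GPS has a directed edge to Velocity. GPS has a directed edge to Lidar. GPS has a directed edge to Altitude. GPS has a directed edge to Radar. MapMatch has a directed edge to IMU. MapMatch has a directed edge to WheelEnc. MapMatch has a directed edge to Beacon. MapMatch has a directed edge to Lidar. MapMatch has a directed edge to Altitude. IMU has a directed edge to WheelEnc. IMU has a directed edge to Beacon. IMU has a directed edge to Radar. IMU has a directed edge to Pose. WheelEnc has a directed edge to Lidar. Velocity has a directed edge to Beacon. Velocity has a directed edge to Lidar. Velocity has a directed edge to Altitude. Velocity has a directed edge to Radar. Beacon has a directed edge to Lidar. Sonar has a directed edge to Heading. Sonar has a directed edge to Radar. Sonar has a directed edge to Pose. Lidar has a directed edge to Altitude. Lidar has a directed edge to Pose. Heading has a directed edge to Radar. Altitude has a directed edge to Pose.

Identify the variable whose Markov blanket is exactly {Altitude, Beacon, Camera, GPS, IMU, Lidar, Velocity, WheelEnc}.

MapMatch

The target node must have every member of {Altitude, Beacon, Camera, GPS, IMU, Lidar, Velocity, WheelEnc} as a parent, child, or co-parent, and no others.
Parents of MapMatch: Camera, GPS; children: Altitude, Beacon, IMU, Lidar, WheelEnc; co-parents: Beacon, Camera, GPS, IMU, Lidar, Velocity, WheelEnc.
These exactly cover the given set, so the node is MapMatch.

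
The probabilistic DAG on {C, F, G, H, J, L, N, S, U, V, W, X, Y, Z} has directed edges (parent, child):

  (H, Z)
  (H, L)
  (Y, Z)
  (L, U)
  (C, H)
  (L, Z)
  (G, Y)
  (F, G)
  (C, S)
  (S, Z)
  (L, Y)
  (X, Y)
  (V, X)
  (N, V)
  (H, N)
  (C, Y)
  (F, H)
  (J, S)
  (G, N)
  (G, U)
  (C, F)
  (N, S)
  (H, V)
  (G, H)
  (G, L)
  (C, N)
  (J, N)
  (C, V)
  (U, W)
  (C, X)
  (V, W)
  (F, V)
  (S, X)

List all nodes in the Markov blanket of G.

Recall MB(v) = parents ∪ children ∪ spouses, where spouses are the other parents of v's children.
Parents of G: F.
G's children: H, L, N, U, Y.
For each child, the remaining parents (spouses of G):
  H: C, F
  L: H
  N: C, H, J
  U: L
  Y: C, L, X
Taking the union gives {C, F, H, J, L, N, U, X, Y}.

{C, F, H, J, L, N, U, X, Y}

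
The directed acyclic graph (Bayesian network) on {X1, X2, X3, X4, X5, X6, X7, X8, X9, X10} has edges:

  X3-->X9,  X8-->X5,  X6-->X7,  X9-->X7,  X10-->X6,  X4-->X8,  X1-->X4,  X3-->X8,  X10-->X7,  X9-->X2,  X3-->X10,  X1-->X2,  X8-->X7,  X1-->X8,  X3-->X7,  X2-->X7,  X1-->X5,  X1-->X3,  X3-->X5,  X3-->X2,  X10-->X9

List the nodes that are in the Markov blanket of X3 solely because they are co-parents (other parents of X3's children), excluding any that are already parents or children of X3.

Children of X3: X2, X5, X7, X8, X9, X10.
  X8: X1, X4
  X10: —
  X9: X10
  X2: X1, X9
  X5: X1, X8
  X7: X2, X6, X8, X9, X10
Excluding nodes already adjacent to X3 (X1, X2, X5, X7, X8, X9, X10), the co-parent-only contribution is {X4, X6}.

{X4, X6}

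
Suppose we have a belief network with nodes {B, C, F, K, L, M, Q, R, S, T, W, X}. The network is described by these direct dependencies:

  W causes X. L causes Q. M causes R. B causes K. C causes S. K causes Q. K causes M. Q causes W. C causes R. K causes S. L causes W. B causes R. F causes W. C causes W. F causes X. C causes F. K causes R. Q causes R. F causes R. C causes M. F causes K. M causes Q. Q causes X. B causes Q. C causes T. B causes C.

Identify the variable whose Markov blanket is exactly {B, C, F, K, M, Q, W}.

The target node must have every member of {B, C, F, K, M, Q, W} as a parent, child, or co-parent, and no others.
Parents of L: none; children: Q, W; co-parents: B, C, F, K, M, Q.
These exactly cover the given set, so the node is L.

L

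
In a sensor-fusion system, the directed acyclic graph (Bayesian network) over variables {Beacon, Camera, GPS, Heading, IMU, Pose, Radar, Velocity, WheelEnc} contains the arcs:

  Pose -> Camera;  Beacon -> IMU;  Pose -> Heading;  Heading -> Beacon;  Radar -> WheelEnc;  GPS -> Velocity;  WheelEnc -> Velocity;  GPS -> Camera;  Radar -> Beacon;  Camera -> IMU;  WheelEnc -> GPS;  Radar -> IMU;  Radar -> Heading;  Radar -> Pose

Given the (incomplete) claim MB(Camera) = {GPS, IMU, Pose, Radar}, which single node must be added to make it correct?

Pa(Camera) = {GPS, Pose}.
Children of Camera: IMU.
For each child, the remaining parents (spouses of Camera):
  IMU: Beacon, Radar
MB(Camera) = {Beacon, GPS, IMU, Pose, Radar}.
Comparing with the claimed set, Beacon is missing.

Beacon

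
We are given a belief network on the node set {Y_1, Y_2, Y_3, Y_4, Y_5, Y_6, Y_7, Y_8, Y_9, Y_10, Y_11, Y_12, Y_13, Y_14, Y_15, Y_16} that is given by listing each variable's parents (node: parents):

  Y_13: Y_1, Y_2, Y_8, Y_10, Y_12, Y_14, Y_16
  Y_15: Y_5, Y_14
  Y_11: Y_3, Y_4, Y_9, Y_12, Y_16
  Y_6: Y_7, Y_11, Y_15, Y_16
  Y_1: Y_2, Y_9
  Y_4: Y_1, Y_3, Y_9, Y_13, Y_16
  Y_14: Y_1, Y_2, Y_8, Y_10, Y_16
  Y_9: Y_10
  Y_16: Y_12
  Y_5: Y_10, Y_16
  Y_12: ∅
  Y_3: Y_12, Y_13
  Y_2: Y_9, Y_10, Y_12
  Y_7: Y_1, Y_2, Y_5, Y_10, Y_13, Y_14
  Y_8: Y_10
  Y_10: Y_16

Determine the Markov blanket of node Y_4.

By definition, MB(Y_4) is built from Y_4's parents, Y_4's children, and the co-parents of Y_4.
Y_4 has parents Y_1, Y_3, Y_9, Y_13, Y_16.
Y_4's children: Y_11.
For each child, the remaining parents (spouses of Y_4):
  Y_11: Y_3, Y_9, Y_12, Y_16
So the Markov blanket of Y_4 is {Y_1, Y_3, Y_9, Y_11, Y_12, Y_13, Y_16}.

{Y_1, Y_3, Y_9, Y_11, Y_12, Y_13, Y_16}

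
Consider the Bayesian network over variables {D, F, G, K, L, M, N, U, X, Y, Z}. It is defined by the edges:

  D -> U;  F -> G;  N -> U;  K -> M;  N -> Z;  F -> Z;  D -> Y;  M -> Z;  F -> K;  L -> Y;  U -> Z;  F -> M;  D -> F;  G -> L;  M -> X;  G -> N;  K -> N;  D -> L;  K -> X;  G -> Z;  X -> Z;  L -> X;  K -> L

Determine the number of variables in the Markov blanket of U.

7

A node's Markov blanket = Pa ∪ Ch ∪ (parents of Ch other than the node itself).
Pa(U) = {D, N}.
U's children: Z.
Other parents of U's children:
  parents(Z) \ {U} = {F, G, M, N, X}.
MB(U) = {D, F, G, M, N, X, Z}, which has 7 nodes.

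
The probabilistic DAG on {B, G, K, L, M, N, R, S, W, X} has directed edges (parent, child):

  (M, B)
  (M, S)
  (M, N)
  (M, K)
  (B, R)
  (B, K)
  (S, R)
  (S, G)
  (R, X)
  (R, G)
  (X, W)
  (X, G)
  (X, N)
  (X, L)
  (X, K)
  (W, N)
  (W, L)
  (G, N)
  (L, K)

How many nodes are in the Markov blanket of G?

6

By definition, MB(G) is built from G's parents, G's children, and the co-parents of G.
G's children: N.
G's parents: R, S, X.
Parents of each child, excluding G:
  N also has parents M, W, X.
MB(G) = {M, N, R, S, W, X}, which has 6 nodes.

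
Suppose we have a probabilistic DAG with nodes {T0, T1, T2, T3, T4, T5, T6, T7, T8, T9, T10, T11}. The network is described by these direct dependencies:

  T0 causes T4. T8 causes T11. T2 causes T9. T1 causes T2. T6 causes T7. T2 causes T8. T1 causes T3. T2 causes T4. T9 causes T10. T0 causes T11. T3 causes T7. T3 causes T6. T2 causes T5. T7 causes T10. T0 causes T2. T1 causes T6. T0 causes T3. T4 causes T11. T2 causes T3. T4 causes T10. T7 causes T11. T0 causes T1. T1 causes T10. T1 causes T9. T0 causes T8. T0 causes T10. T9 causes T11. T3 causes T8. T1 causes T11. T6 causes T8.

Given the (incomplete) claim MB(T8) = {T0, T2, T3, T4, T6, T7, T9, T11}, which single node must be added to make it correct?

T1

T8's parents: T0, T2, T3, T6.
Children of T8: T11.
Other parents of T8's children:
  T11: T0, T1, T4, T7, T9
MB(T8) = {T0, T1, T2, T3, T4, T6, T7, T9, T11}.
Comparing with the claimed set, T1 is missing.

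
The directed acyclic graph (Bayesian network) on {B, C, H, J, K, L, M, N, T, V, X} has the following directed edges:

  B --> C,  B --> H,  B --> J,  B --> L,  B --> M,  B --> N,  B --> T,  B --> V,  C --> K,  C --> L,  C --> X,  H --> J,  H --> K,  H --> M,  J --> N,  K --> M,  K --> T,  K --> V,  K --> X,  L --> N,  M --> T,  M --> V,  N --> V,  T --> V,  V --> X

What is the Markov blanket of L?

Children of L: N.
L has parents B, C.
Other parents of L's children:
  N also has parents B, J.
Taking the union gives {B, C, J, N}.

{B, C, J, N}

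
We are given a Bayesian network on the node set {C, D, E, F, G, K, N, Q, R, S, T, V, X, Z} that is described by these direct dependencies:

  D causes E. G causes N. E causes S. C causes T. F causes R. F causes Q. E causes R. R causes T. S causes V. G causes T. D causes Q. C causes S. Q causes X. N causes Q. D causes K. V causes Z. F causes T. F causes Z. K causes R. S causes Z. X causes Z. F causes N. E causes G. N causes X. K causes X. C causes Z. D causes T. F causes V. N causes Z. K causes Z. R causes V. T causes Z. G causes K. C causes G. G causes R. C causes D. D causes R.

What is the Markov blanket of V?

V has parents F, R, S.
Children of V: Z.
For each child, the remaining parents (spouses of V):
  Z: C, F, K, N, S, T, X
Union: {F, R, S} ∪ {Z} ∪ {C, F, K, N, S, T, X} = {C, F, K, N, R, S, T, X, Z}.

{C, F, K, N, R, S, T, X, Z}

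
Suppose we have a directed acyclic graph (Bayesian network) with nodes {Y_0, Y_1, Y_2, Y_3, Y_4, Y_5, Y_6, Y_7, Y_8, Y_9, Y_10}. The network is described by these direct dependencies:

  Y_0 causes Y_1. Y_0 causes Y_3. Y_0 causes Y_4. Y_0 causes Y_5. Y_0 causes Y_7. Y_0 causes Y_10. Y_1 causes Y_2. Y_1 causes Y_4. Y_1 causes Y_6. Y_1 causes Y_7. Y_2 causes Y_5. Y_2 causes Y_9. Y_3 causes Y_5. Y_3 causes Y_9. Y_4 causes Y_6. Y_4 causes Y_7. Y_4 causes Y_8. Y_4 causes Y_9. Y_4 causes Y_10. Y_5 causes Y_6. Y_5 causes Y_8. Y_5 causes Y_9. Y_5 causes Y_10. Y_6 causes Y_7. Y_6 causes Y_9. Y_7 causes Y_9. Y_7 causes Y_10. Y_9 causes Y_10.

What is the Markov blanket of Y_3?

Recall MB(v) = parents ∪ children ∪ spouses, where spouses are the other parents of v's children.
Y_3 has parent Y_0.
Children of Y_3: Y_5, Y_9.
Parents of each child, excluding Y_3:
  Y_5: Y_0, Y_2
  Y_9: Y_2, Y_4, Y_5, Y_6, Y_7
Union: {Y_0} ∪ {Y_5, Y_9} ∪ {Y_0, Y_2, Y_4, Y_5, Y_6, Y_7} = {Y_0, Y_2, Y_4, Y_5, Y_6, Y_7, Y_9}.

{Y_0, Y_2, Y_4, Y_5, Y_6, Y_7, Y_9}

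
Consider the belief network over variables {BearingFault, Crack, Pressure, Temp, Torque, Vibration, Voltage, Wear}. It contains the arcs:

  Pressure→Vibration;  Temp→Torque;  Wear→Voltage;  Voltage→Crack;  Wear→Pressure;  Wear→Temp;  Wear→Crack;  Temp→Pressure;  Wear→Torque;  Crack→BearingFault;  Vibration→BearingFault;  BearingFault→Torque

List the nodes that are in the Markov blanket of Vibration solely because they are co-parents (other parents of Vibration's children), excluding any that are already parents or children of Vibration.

Children of Vibration: BearingFault.
  parents(BearingFault) \ {Vibration} = {Crack}.
Excluding nodes already adjacent to Vibration (BearingFault, Pressure), the co-parent-only contribution is {Crack}.

{Crack}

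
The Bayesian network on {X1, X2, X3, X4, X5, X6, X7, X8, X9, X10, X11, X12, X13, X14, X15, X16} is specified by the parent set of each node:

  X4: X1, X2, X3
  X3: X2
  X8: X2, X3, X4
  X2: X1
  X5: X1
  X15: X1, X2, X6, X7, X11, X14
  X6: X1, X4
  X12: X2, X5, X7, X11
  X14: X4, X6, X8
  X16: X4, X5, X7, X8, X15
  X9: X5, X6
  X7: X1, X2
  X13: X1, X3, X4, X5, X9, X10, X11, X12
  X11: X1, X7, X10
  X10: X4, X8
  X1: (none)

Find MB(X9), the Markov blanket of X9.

Recall MB(v) = parents ∪ children ∪ spouses, where spouses are the other parents of v's children.
Parents of X9: X5, X6.
Ch(X9) = {X13}.
For each child, the remaining parents (spouses of X9):
  X13's other parents are X1, X3, X4, X5, X10, X11, X12.
Union: {X5, X6} ∪ {X13} ∪ {X1, X3, X4, X5, X10, X11, X12} = {X1, X3, X4, X5, X6, X10, X11, X12, X13}.

{X1, X3, X4, X5, X6, X10, X11, X12, X13}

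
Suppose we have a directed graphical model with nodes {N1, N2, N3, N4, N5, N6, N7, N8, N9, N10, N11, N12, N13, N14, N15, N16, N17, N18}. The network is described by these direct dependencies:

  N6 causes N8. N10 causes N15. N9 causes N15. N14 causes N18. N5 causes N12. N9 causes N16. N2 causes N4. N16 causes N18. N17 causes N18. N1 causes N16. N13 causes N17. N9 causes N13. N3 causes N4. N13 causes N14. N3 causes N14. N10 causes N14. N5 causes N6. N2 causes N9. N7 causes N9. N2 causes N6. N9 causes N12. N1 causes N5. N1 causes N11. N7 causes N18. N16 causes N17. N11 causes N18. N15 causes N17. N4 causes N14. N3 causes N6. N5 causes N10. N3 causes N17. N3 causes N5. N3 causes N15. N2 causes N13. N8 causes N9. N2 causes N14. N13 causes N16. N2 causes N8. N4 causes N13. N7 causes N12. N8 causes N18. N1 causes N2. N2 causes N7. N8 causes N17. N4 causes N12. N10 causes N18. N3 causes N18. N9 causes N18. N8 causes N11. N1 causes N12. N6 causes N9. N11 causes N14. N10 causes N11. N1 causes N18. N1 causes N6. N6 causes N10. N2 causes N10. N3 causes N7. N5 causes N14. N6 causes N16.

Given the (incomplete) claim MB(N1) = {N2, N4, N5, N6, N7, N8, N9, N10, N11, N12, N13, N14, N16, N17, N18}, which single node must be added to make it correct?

N1's children: N2, N5, N6, N11, N12, N16, N18.
N1 has no parents.
Other parents of N1's children:
  N2: —
  N5: N3
  N6: N2, N3, N5
  N11: N8, N10
  N12: N4, N5, N7, N9
  N16: N6, N9, N13
  N18: N3, N7, N8, N9, N10, N11, N14, N16, N17
MB(N1) = {N2, N3, N4, N5, N6, N7, N8, N9, N10, N11, N12, N13, N14, N16, N17, N18}.
Comparing with the claimed set, N3 is missing.

N3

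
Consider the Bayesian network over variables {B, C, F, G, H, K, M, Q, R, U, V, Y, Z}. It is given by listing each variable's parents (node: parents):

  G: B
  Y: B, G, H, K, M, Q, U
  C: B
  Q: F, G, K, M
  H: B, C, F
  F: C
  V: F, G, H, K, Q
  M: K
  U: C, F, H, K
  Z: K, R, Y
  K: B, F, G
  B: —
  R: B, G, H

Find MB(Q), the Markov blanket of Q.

Recall MB(v) = parents ∪ children ∪ spouses, where spouses are the other parents of v's children.
Q's children: V, Y.
Parents of Q: F, G, K, M.
Parents of each child, excluding Q:
  parents(V) \ {Q} = {F, G, H, K}.
  parents(Y) \ {Q} = {B, G, H, K, M, U}.
MB(Q) = {B, F, G, H, K, M, U, V, Y}.

{B, F, G, H, K, M, U, V, Y}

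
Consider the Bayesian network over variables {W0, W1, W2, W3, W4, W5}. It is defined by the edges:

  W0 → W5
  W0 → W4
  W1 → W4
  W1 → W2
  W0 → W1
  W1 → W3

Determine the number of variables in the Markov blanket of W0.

The Markov blanket of a node is its parents, its children, and the other parents of its children.
Pa(W0) = {}.
W0 has children W1, W4, W5.
Co-parents of W0 (other parents of its children):
  W1 has no other parent.
  parents(W4) \ {W0} = {W1}.
  W5 has no other parent.
MB(W0) = {W1, W4, W5}, which has 3 nodes.

3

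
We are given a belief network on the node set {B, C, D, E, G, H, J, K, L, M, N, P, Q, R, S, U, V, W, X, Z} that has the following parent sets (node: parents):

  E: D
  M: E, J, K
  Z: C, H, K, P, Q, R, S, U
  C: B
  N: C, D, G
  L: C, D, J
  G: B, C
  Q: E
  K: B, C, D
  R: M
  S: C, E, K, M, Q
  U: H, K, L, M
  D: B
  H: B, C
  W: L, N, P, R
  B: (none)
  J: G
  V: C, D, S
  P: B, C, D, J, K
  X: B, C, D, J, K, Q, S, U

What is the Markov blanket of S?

{B, C, D, E, H, J, K, M, P, Q, R, U, V, X, Z}

S's parents: C, E, K, M, Q.
S has children V, X, Z.
Co-parents of S (other parents of its children):
  V: C, D
  X: B, C, D, J, K, Q, U
  Z: C, H, K, P, Q, R, U
Taking the union gives {B, C, D, E, H, J, K, M, P, Q, R, U, V, X, Z}.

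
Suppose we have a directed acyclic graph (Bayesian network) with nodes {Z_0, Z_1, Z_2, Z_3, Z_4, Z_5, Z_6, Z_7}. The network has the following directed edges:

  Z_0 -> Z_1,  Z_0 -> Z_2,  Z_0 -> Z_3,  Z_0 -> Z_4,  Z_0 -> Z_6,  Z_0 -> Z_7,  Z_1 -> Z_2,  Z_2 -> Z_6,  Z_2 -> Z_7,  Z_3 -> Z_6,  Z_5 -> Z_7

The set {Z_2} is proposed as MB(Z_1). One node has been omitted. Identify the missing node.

Z_0

By definition, MB(Z_1) is built from Z_1's parents, Z_1's children, and the co-parents of Z_1.
Pa(Z_1) = {Z_0}.
Children of Z_1: Z_2.
For each child, the remaining parents (spouses of Z_1):
  Z_2: Z_0
MB(Z_1) = {Z_0, Z_2}.
Comparing with the claimed set, Z_0 is missing.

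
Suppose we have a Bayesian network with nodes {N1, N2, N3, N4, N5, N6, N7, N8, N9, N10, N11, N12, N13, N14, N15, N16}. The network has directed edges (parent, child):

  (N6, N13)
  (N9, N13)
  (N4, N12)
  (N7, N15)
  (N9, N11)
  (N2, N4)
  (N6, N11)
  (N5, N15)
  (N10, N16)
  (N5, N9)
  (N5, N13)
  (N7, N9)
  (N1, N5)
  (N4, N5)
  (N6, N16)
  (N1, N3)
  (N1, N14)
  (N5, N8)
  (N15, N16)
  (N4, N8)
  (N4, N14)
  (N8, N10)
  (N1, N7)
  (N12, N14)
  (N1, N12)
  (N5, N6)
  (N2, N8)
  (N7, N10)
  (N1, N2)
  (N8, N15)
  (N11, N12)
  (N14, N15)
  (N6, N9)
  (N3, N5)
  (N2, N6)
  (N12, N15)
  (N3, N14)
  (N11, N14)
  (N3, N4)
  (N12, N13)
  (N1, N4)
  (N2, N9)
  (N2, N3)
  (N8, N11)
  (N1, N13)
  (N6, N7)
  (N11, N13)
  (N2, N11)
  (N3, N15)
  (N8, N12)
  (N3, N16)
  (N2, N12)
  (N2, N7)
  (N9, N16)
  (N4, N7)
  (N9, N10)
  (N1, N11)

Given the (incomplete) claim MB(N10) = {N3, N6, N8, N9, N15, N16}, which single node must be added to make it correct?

N7

N10's children: N16.
N10 has parents N7, N8, N9.
Other parents of N10's children:
  N16's other parents are N3, N6, N9, N15.
MB(N10) = {N3, N6, N7, N8, N9, N15, N16}.
Comparing with the claimed set, N7 is missing.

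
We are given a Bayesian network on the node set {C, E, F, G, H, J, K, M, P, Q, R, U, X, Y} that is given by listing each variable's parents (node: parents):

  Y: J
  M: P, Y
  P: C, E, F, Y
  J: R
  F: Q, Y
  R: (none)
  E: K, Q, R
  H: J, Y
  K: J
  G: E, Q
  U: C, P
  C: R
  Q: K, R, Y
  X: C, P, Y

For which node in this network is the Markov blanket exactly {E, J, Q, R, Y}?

K

The target node must have every member of {E, J, Q, R, Y} as a parent, child, or co-parent, and no others.
Parents of K: J; children: E, Q; co-parents: Q, R, Y.
These exactly cover the given set, so the node is K.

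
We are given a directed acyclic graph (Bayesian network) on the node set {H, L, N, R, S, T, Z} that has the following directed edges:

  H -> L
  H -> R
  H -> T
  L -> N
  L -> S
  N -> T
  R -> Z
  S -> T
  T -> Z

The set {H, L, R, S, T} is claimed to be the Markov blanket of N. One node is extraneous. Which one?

The Markov blanket of a node is its parents, its children, and the other parents of its children.
Pa(N) = {L}.
Children of N: T.
Parents of each child, excluding N:
  T's other parents are H, S.
MB(N) = {H, L, S, T}.
R is neither a parent, child, nor co-parent of N, so it does not belong.

R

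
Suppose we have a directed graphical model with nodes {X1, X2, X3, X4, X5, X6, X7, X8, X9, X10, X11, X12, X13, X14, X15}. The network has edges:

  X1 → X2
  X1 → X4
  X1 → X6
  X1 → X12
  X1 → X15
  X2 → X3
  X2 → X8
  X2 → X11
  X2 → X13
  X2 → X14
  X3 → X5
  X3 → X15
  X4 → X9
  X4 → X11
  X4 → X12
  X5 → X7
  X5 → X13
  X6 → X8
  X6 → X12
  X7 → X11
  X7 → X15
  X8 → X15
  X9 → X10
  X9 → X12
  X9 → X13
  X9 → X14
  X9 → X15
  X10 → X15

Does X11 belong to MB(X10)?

No

A node's Markov blanket = Pa ∪ Ch ∪ (parents of Ch other than the node itself).
X10's parents: X9.
Children of X10: X15.
Co-parents of X10 (other parents of its children):
  X15's other parents are X1, X3, X7, X8, X9.
MB(X10) = {X1, X3, X7, X8, X9, X15}; X11 is not in this set.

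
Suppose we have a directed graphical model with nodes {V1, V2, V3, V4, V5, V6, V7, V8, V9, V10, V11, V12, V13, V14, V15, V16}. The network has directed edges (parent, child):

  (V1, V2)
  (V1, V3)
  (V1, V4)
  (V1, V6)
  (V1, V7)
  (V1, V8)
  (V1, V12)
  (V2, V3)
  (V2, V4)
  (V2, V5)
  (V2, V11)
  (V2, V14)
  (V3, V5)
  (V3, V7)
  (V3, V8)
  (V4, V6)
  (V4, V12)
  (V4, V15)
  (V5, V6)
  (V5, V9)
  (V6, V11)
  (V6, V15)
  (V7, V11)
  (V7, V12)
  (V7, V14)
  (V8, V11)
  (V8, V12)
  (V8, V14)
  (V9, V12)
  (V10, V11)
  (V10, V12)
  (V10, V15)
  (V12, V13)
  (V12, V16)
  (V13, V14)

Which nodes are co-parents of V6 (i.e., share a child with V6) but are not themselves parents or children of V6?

Children of V6: V11, V15.
  parents(V11) \ {V6} = {V2, V7, V8, V10}.
  V15 also has parents V4, V10.
Excluding nodes already adjacent to V6 (V1, V4, V5, V11, V15), the co-parent-only contribution is {V2, V7, V8, V10}.

{V2, V7, V8, V10}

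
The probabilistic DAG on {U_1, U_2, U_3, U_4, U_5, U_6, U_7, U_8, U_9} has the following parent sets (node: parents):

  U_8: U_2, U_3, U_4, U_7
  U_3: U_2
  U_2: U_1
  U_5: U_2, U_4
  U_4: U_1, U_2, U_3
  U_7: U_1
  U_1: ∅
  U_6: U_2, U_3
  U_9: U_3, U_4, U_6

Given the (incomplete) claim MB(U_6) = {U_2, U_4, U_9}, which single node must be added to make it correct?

U_3

By definition, MB(U_6) is built from U_6's parents, U_6's children, and the co-parents of U_6.
U_6's parents: U_2, U_3.
U_6 has child U_9.
For each child, the remaining parents (spouses of U_6):
  U_9: U_3, U_4
MB(U_6) = {U_2, U_3, U_4, U_9}.
Comparing with the claimed set, U_3 is missing.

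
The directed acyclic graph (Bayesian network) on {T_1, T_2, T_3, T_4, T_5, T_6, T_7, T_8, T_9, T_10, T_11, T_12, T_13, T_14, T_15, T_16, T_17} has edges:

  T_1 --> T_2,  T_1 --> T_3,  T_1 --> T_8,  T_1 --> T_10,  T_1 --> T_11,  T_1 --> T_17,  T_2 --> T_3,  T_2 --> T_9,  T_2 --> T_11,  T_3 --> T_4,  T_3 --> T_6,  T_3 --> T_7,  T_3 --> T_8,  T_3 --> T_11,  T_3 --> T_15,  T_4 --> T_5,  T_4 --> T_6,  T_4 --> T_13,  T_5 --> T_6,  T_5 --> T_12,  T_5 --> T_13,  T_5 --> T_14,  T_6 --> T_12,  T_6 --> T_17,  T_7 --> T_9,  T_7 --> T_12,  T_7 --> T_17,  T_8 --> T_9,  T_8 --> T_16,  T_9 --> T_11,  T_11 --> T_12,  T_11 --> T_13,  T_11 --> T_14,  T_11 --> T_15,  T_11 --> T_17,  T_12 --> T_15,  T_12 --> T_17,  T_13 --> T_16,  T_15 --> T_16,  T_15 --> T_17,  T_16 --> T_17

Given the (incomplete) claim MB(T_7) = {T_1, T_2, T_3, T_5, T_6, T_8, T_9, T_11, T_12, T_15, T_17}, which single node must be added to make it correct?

A node's Markov blanket = Pa ∪ Ch ∪ (parents of Ch other than the node itself).
Pa(T_7) = {T_3}.
Ch(T_7) = {T_9, T_12, T_17}.
Parents of each child, excluding T_7:
  T_9's other parents are T_2, T_8.
  T_12 also has parents T_5, T_6, T_11.
  T_17's other parents are T_1, T_6, T_11, T_12, T_15, T_16.
MB(T_7) = {T_1, T_2, T_3, T_5, T_6, T_8, T_9, T_11, T_12, T_15, T_16, T_17}.
Comparing with the claimed set, T_16 is missing.

T_16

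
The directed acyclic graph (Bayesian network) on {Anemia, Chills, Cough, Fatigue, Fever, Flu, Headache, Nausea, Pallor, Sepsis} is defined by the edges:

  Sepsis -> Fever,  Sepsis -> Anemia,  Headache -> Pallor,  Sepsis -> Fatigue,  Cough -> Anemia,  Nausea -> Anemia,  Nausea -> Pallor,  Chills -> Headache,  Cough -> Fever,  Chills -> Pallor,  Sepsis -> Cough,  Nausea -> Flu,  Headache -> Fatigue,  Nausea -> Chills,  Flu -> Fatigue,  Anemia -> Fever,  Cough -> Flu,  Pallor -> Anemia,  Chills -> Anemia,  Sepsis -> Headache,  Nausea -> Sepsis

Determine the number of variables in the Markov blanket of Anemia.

6

Recall MB(v) = parents ∪ children ∪ spouses, where spouses are the other parents of v's children.
Parents of Anemia: Chills, Cough, Nausea, Pallor, Sepsis.
Anemia has child Fever.
For each child, the remaining parents (spouses of Anemia):
  Fever also has parents Cough, Sepsis.
MB(Anemia) = {Chills, Cough, Fever, Nausea, Pallor, Sepsis}, which has 6 nodes.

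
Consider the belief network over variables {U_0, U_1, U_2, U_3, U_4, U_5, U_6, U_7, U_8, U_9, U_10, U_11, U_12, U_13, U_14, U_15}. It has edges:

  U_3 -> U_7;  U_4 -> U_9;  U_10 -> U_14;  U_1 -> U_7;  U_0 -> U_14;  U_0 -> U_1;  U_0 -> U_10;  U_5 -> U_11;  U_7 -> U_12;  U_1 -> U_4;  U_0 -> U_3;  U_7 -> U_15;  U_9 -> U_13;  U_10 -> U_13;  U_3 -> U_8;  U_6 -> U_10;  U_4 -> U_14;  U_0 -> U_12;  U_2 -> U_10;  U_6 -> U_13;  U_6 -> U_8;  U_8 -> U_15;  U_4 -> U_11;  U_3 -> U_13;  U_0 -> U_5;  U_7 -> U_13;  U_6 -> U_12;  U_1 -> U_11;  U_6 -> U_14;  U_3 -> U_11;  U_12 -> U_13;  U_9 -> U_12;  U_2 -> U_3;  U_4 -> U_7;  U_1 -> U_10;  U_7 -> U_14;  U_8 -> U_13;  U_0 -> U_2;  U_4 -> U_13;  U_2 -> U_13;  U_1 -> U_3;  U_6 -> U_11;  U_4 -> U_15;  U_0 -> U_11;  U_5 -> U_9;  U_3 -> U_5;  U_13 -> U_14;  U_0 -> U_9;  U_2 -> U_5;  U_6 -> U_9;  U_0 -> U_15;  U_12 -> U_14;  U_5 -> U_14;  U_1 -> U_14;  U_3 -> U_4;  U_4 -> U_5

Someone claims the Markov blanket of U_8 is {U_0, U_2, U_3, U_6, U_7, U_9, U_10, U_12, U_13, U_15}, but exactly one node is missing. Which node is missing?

U_4

Ch(U_8) = {U_13, U_15}.
Parents of U_8: U_3, U_6.
Co-parents of U_8 (other parents of its children):
  parents(U_13) \ {U_8} = {U_2, U_3, U_4, U_6, U_7, U_9, U_10, U_12}.
  U_15's other parents are U_0, U_4, U_7.
MB(U_8) = {U_0, U_2, U_3, U_4, U_6, U_7, U_9, U_10, U_12, U_13, U_15}.
Comparing with the claimed set, U_4 is missing.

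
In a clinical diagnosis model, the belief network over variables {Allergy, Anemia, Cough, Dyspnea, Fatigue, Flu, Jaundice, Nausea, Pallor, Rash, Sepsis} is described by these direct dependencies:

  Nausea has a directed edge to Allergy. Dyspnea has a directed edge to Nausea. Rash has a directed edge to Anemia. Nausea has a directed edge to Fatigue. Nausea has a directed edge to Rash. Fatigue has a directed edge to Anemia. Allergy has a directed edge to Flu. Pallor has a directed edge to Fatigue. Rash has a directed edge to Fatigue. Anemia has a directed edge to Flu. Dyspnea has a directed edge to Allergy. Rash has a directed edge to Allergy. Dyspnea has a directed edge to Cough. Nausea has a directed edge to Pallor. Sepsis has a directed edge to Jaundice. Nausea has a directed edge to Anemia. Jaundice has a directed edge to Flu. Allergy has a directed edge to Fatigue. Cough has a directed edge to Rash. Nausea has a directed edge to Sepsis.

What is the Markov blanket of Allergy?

{Anemia, Dyspnea, Fatigue, Flu, Jaundice, Nausea, Pallor, Rash}

The Markov blanket of a node is its parents, its children, and the other parents of its children.
Pa(Allergy) = {Dyspnea, Nausea, Rash}.
Allergy's children: Fatigue, Flu.
Other parents of Allergy's children:
  Fatigue: Nausea, Pallor, Rash
  Flu: Anemia, Jaundice
Taking the union gives {Anemia, Dyspnea, Fatigue, Flu, Jaundice, Nausea, Pallor, Rash}.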